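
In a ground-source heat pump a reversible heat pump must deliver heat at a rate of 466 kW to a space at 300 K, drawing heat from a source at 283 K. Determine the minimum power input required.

Ẇ_in ≈ 26.4 kW

For a reversible heat pump, COP_HP = T_H/(T_H − T_C) = 300.00/17.00 = 17.6471.
W = Q_H/COP_HP = 466/17.6471 = 26.4 kW.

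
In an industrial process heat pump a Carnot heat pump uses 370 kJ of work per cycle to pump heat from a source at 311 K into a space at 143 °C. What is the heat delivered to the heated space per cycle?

T_H = 143 °C → 143 + 273.15 = 416.15 K.
For a reversible heat pump, COP_HP = T_H/(T_H − T_C) = 416.15/105.15 = 3.9577.
Q_H = COP_HP · W = 3.9577 × 370 = 1464 kJ.

Q_H ≈ 1464 kJ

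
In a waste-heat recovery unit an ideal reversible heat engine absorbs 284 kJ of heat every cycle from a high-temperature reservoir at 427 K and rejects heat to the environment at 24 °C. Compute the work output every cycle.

W ≈ 86.36 kJ

T_C = 24 °C → 24 + 273.15 = 297.15 K.
Carnot efficiency: η = 1 − T_C/T_H = 1 − 297.15/427.00 = 0.3041.
W = η·Q_H = 0.3041 × 284 = 86.36 kJ.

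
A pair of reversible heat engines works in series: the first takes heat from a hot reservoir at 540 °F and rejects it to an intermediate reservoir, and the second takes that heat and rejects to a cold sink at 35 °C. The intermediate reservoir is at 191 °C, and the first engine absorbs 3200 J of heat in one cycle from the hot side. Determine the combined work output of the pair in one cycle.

W_total ≈ 1420 J

T_H = 540 °F → (540 − 32) × 5/9 = 282.22 °C = 555.37 K.
T_C = 35 °C → 35 + 273.15 = 308.15 K.
Two reversible stages in series are equivalent to a single Carnot engine between T_H and T_C, so η_total = 1 − T_C/T_H = 1 − 308.15/555.37 = 0.4451.
W_total = η_total · Q_H = 0.4451 × 3200 = 1420 J.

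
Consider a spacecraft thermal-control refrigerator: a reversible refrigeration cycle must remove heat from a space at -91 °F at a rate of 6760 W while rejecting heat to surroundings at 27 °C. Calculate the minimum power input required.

Ẇ_in ≈ 3150 W

T_H = 27 °C → 27 + 273.15 = 300.15 K.
T_C = -91 °F → (-91 − 32) × 5/9 = -68.33 °C = 204.82 K.
For a reversible refrigerator, COP_R = T_C/(T_H − T_C) = 204.82/95.33 = 2.1484.
W = Q_C/COP_R = 6760/2.1484 = 3150 W.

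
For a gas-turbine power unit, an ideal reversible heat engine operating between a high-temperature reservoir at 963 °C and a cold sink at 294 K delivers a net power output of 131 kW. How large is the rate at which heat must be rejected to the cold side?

T_H = 963 °C → 963 + 273.15 = 1236.15 K.
η_rev = 1 − T_C/T_H = 1 − 294.00/1236.15 = 0.7622.
Since Q_C/Q_H = T_C/T_H and Q_H = W/η, Q_C = W·T_C/(T_H − T_C) = 131 × 294.00/942.15 = 40.88 kW.

Q̇_C ≈ 40.88 kW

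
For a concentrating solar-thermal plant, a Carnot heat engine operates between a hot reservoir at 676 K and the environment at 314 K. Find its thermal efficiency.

Carnot efficiency: η = 1 − T_C/T_H = 1 − 314.00/676.00 = 0.536.

η ≈ 0.536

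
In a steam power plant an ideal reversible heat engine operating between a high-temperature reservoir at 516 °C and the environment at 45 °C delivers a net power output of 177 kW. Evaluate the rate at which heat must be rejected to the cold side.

T_H = 516 °C → 516 + 273.15 = 789.15 K.
T_C = 45 °C → 45 + 273.15 = 318.15 K.
Since the cycle is reversible, η = 1 − T_C/T_H = 1 − 318.15/789.15 = 0.5968.
Since Q_C/Q_H = T_C/T_H and Q_H = W/η, Q_C = W·T_C/(T_H − T_C) = 177 × 318.15/471.00 = 119.6 kW.

Q̇_C ≈ 119.6 kW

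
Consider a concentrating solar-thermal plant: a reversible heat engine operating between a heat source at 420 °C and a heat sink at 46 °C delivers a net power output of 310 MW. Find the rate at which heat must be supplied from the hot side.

Q̇_H ≈ 575 MW

T_H = 420 °C → 420 + 273.15 = 693.15 K.
T_C = 46 °C → 46 + 273.15 = 319.15 K.
η_rev = 1 − T_C/T_H = 1 − 319.15/693.15 = 0.5396.
Q_H = W/η = 310/0.5396 = 575 MW.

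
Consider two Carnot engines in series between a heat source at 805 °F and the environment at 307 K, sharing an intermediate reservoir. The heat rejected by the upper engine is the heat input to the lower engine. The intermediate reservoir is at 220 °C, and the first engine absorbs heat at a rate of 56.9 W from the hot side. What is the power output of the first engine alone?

T_H = 805 °F → (805 − 32) × 5/9 = 429.44 °C = 702.59 K.
T_m = 220 °C → 220 + 273.15 = 493.15 K.
First-stage efficiency η₁ = 1 − T_m/T_H = 1 − 493.15/702.59 = 0.2981.
W₁ = η₁·Q_H = 0.2981 × 56.9 = 17.0 W.

Ẇ₁ ≈ 17.0 W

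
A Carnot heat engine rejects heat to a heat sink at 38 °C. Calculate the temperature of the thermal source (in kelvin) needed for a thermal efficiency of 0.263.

T_C = 38 °C → 38 + 273.15 = 311.15 K.
From η = 1 − T_C/T_H, solving for T_H gives T_H = T_C/(1 − η) = 311.15/(1 − 0.263) = 422.2 K.

T_H ≈ 422.2 K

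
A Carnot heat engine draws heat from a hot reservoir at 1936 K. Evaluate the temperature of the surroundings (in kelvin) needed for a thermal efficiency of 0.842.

From η = 1 − T_C/T_H, T_C = T_H·(1 − η) = 1936.00 × (1 − 0.842) = 306 K.

T_C ≈ 306 K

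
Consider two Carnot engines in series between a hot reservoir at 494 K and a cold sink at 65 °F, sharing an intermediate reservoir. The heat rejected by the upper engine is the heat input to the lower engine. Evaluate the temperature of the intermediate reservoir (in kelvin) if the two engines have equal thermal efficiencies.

T_C = 65 °F → (65 − 32) × 5/9 = 18.33 °C = 291.48 K.
Equal efficiencies require 1 − T_m/T_H = 1 − T_C/T_m, i.e. T_m/T_H = T_C/T_m, so T_m = √(T_H·T_C) = √(494.00 × 291.48) = 379 K.

T_m ≈ 379 K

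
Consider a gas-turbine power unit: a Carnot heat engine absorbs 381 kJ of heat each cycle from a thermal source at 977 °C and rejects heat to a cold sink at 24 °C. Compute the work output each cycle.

T_H = 977 °C → 977 + 273.15 = 1250.15 K.
T_C = 24 °C → 24 + 273.15 = 297.15 K.
Since the cycle is reversible, η = 1 − T_C/T_H = 1 − 297.15/1250.15 = 0.7623.
W = η·Q_H = 0.7623 × 381 = 290 kJ.

W ≈ 290 kJ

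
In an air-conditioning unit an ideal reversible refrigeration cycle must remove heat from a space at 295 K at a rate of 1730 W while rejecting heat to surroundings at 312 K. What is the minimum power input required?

Ẇ_in ≈ 99.7 W

Carnot COP: COP_R = T_C/(T_H − T_C) = 295.00/17.00 = 17.3529.
W = Q_C/COP_R = 1730/17.3529 = 99.7 W.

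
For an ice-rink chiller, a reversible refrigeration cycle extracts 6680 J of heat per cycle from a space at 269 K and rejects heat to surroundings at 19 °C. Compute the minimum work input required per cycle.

T_H = 19 °C → 19 + 273.15 = 292.15 K.
For a reversible refrigerator, COP_R = T_C/(T_H − T_C) = 269.00/23.15 = 11.6199.
W = Q_C/COP_R = 6680/11.6199 = 575 J.

W_in ≈ 575 J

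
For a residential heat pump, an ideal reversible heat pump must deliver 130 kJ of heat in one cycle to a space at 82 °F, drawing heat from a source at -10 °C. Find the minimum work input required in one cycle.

W_in ≈ 16.3 kJ

T_H = 82 °F → (82 − 32) × 5/9 = 27.78 °C = 300.93 K.
T_C = -10 °C → -10 + 273.15 = 263.15 K.
For a reversible heat pump, COP_HP = T_H/(T_H − T_C) = 300.93/37.78 = 7.9657.
W = Q_H/COP_HP = 130/7.9657 = 16.3 kJ.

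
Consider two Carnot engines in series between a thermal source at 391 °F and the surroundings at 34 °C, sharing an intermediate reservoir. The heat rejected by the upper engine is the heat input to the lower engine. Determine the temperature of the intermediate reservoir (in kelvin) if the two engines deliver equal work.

T_H = 391 °F → (391 − 32) × 5/9 = 199.44 °C = 472.59 K.
T_C = 34 °C → 34 + 273.15 = 307.15 K.
For reversible stages Q_m = Q_H·(T_m/T_H). Setting W₁ = Q_H(1 − T_m/T_H) equal to W₂ = Q_m(1 − T_C/T_m) = Q_H·(T_m − T_C)/T_H gives T_H − T_m = T_m − T_C, so T_m = (T_H + T_C)/2 = (472.59 + 307.15)/2 = 389.9 K.

T_m ≈ 389.9 K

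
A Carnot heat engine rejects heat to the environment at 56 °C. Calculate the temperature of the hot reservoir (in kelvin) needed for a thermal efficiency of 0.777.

T_C = 56 °C → 56 + 273.15 = 329.15 K.
From η = 1 − T_C/T_H, solving for T_H gives T_H = T_C/(1 − η) = 329.15/(1 − 0.777) = 1480 K.

T_H ≈ 1480 K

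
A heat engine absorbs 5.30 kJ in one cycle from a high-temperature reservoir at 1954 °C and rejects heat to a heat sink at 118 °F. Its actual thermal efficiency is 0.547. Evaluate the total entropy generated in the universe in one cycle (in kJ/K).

T_H = 1954 °C → 1954 + 273.15 = 2227.15 K.
T_C = 118 °F → (118 − 32) × 5/9 = 47.78 °C = 320.93 K.
W = η·Q_H = 0.547 × 5.30 = 2.899 kJ, so Q_C = Q_H − W = 2.401 kJ.
Reservoir entropy changes: ΔS_H = −Q_H/T_H = −5.30/2227.15 = -0.002380 kJ/K and ΔS_C = +Q_C/T_C = 2.401/320.93 = 0.007481 kJ/K.
ΔS_univ = −Q_H/T_H + Q_C/T_C = 0.00510 kJ/K (> 0, since η = 0.547 < η_Carnot = 0.856).

ΔS_univ ≈ 0.00510 kJ/K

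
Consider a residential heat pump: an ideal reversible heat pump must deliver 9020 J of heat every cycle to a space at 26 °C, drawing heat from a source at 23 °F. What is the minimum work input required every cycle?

T_H = 26 °C → 26 + 273.15 = 299.15 K.
T_C = 23 °F → (23 − 32) × 5/9 = -5.00 °C = 268.15 K.
Reversible heating COP: COP_HP = T_H/(T_H − T_C) = 299.15/31.00 = 9.6500.
W = Q_H/COP_HP = 9020/9.6500 = 935 J.

W_in ≈ 935 J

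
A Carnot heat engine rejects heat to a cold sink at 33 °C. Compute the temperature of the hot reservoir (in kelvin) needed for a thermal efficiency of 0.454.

T_C = 33 °C → 33 + 273.15 = 306.15 K.
From η = 1 − T_C/T_H, solving for T_H gives T_H = T_C/(1 − η) = 306.15/(1 − 0.454) = 560.7 K.

T_H ≈ 560.7 K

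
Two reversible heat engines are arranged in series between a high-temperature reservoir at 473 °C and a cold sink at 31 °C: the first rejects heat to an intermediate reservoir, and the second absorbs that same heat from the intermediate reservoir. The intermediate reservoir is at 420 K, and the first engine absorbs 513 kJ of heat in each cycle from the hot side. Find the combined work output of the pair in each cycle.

T_H = 473 °C → 473 + 273.15 = 746.15 K.
T_C = 31 °C → 31 + 273.15 = 304.15 K.
Two reversible stages in series are equivalent to a single Carnot engine between T_H and T_C, so η_total = 1 − T_C/T_H = 1 − 304.15/746.15 = 0.5924.
W_total = η_total · Q_H = 0.5924 × 513 = 303.9 kJ.

W_total ≈ 303.9 kJ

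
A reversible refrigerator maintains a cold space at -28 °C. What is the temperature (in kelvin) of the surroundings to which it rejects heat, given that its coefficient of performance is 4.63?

T_C = -28 °C → -28 + 273.15 = 245.15 K.
COP_R = T_C/(T_H − T_C) ⇒ T_H = T_C·(1 + 1/COP_R) = 245.15 × (1 + 1/4.63) = 298 K.

T_H ≈ 298 K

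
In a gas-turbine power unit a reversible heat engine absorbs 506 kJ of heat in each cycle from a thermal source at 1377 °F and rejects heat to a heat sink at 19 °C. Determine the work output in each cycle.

W ≈ 361 kJ

T_H = 1377 °F → (1377 − 32) × 5/9 = 747.22 °C = 1020.37 K.
T_C = 19 °C → 19 + 273.15 = 292.15 K.
Since the cycle is reversible, η = 1 − T_C/T_H = 1 − 292.15/1020.37 = 0.7137.
W = η·Q_H = 0.7137 × 506 = 361 kJ.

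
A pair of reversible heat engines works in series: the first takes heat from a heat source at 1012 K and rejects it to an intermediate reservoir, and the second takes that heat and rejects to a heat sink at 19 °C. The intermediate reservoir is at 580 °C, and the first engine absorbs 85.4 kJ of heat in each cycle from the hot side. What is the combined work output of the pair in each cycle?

T_C = 19 °C → 19 + 273.15 = 292.15 K.
Two reversible stages in series are equivalent to a single Carnot engine between T_H and T_C, so η_total = 1 − T_C/T_H = 1 − 292.15/1012.00 = 0.7113.
W_total = η_total · Q_H = 0.7113 × 85.4 = 60.75 kJ.

W_total ≈ 60.75 kJ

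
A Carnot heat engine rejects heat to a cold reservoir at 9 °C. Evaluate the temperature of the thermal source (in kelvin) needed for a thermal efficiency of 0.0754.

T_H ≈ 305 K

T_C = 9 °C → 9 + 273.15 = 282.15 K.
From η = 1 − T_C/T_H, solving for T_H gives T_H = T_C/(1 − η) = 282.15/(1 − 0.0754) = 305 K.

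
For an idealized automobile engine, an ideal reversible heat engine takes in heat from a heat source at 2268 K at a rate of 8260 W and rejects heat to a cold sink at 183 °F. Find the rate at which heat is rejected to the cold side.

T_C = 183 °F → (183 − 32) × 5/9 = 83.89 °C = 357.04 K.
The Carnot efficiency is η = 1 − T_C/T_H = 1 − 357.04/2268.00 = 0.8426.
For a reversible cycle Q_C/Q_H = T_C/T_H, so Q_C = 8260 × 357.04/2268.00 = 1300 W.

Q̇_C ≈ 1300 W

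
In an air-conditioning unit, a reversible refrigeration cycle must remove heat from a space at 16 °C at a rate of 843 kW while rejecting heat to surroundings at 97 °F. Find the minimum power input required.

Ẇ_in ≈ 58.6 kW

T_H = 97 °F → (97 − 32) × 5/9 = 36.11 °C = 309.26 K.
T_C = 16 °C → 16 + 273.15 = 289.15 K.
Carnot COP: COP_R = T_C/(T_H − T_C) = 289.15/20.11 = 14.3776.
W = Q_C/COP_R = 843/14.3776 = 58.6 kW.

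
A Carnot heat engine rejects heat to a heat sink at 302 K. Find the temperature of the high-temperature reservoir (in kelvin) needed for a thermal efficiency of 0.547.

From η = 1 − T_C/T_H, solving for T_H gives T_H = T_C/(1 − η) = 302.00/(1 − 0.547) = 667 K.

T_H ≈ 667 K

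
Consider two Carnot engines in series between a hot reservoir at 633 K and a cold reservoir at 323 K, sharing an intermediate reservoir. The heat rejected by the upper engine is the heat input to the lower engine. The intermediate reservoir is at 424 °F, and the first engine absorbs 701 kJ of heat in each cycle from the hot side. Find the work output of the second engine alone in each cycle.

T_m = 424 °F → (424 − 32) × 5/9 = 217.78 °C = 490.93 K.
Heat entering the second stage: Q_m = Q_H·(T_m/T_H) = 701 × 490.93/633.00 = 544 kJ.
Second-stage efficiency η₂ = 1 − T_C/T_m = 1 − 323.00/490.93 = 0.3421, so W₂ = η₂·Q_m = 186 kJ.

W₂ ≈ 186 kJ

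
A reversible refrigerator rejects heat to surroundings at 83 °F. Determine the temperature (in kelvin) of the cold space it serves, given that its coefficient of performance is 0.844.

T_H = 83 °F → (83 − 32) × 5/9 = 28.33 °C = 301.48 K.
COP_R = T_C/(T_H − T_C) ⇒ T_C = T_H·COP_R/(1 + COP_R) = 301.48 × 0.844/(1 + 0.844) = 138.0 K.

T_C ≈ 138.0 K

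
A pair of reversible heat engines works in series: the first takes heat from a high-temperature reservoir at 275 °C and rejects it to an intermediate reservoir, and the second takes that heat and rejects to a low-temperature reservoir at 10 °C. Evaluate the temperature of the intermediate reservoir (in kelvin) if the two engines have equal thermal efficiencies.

T_m ≈ 394 K

T_H = 275 °C → 275 + 273.15 = 548.15 K.
T_C = 10 °C → 10 + 273.15 = 283.15 K.
Equal efficiencies require 1 − T_m/T_H = 1 − T_C/T_m, i.e. T_m/T_H = T_C/T_m, so T_m = √(T_H·T_C) = √(548.15 × 283.15) = 394 K.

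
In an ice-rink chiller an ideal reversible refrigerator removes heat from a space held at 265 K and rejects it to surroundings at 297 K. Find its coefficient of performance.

The reversible coefficient of performance is COP_R = T_C/(T_H − T_C) = 265.00/(297.00 − 265.00) = 8.28.

COP_R ≈ 8.28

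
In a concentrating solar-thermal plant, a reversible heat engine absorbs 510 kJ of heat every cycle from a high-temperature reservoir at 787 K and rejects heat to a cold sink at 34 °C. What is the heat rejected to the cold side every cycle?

T_C = 34 °C → 34 + 273.15 = 307.15 K.
For a reversible engine, η = 1 − T_C/T_H = 1 − 307.15/787.00 = 0.6097.
For a reversible cycle Q_C/Q_H = T_C/T_H, so Q_C = 510 × 307.15/787.00 = 199.0 kJ.

Q_C ≈ 199.0 kJ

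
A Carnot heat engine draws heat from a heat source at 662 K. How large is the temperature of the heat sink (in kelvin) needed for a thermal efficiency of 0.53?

From η = 1 − T_C/T_H, T_C = T_H·(1 − η) = 662.00 × (1 − 0.53) = 311.1 K.

T_C ≈ 311.1 K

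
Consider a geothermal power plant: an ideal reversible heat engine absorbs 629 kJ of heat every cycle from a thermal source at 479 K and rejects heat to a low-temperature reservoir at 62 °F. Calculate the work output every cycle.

W ≈ 248 kJ

T_C = 62 °F → (62 − 32) × 5/9 = 16.67 °C = 289.82 K.
The Carnot efficiency is η = 1 − T_C/T_H = 1 − 289.82/479.00 = 0.3950.
W = η·Q_H = 0.3950 × 629 = 248 kJ.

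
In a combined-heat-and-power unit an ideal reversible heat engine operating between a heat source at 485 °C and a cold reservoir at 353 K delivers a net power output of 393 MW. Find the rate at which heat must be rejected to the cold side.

Q̇_C ≈ 342 MW

T_H = 485 °C → 485 + 273.15 = 758.15 K.
For a reversible engine, η = 1 − T_C/T_H = 1 − 353.00/758.15 = 0.5344.
Since Q_C/Q_H = T_C/T_H and Q_H = W/η, Q_C = W·T_C/(T_H − T_C) = 393 × 353.00/405.15 = 342 MW.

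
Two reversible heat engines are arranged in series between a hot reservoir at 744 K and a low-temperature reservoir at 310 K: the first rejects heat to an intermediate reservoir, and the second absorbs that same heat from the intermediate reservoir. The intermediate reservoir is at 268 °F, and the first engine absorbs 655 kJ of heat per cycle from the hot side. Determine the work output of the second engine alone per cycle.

W₂ ≈ 82.99 kJ

T_m = 268 °F → (268 − 32) × 5/9 = 131.11 °C = 404.26 K.
Heat entering the second stage: Q_m = Q_H·(T_m/T_H) = 655 × 404.26/744.00 = 355.9 kJ.
Second-stage efficiency η₂ = 1 − T_C/T_m = 1 − 310.00/404.26 = 0.2332, so W₂ = η₂·Q_m = 82.99 kJ.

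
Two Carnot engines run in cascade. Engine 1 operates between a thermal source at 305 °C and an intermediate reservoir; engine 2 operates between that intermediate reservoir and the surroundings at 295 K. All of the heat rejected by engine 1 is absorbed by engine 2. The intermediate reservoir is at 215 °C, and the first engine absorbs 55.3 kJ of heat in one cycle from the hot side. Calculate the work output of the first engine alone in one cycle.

W₁ ≈ 8.61 kJ

T_H = 305 °C → 305 + 273.15 = 578.15 K.
T_m = 215 °C → 215 + 273.15 = 488.15 K.
First-stage efficiency η₁ = 1 − T_m/T_H = 1 − 488.15/578.15 = 0.1557.
W₁ = η₁·Q_H = 0.1557 × 55.3 = 8.61 kJ.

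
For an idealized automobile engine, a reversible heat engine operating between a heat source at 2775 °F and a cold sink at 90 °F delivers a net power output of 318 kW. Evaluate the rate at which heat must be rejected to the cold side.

T_H = 2775 °F → (2775 − 32) × 5/9 = 1523.89 °C = 1797.04 K.
T_C = 90 °F → (90 − 32) × 5/9 = 32.22 °C = 305.37 K.
For a reversible engine, η = 1 − T_C/T_H = 1 − 305.37/1797.04 = 0.8301.
Since Q_C/Q_H = T_C/T_H and Q_H = W/η, Q_C = W·T_C/(T_H − T_C) = 318 × 305.37/1491.67 = 65.1 kW.

Q̇_C ≈ 65.1 kW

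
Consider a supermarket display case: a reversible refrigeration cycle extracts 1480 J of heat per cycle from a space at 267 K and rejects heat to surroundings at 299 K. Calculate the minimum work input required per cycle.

W_in ≈ 177 J

For a reversible refrigerator, COP_R = T_C/(T_H − T_C) = 267.00/32.00 = 8.3438.
W = Q_C/COP_R = 1480/8.3438 = 177 J.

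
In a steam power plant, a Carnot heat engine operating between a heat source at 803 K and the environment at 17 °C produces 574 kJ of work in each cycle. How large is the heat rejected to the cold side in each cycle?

T_C = 17 °C → 17 + 273.15 = 290.15 K.
For a reversible engine, η = 1 − T_C/T_H = 1 − 290.15/803.00 = 0.6387.
Since Q_C/Q_H = T_C/T_H and Q_H = W/η, Q_C = W·T_C/(T_H − T_C) = 574 × 290.15/512.85 = 325 kJ.

Q_C ≈ 325 kJ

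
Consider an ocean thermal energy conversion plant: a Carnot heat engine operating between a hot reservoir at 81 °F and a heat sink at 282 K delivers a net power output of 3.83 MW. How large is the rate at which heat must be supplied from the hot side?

T_H = 81 °F → (81 − 32) × 5/9 = 27.22 °C = 300.37 K.
Carnot efficiency: η = 1 − T_C/T_H = 1 − 282.00/300.37 = 0.0612.
Q_H = W/η = 3.83/0.0612 = 62.6 MW.

Q̇_H ≈ 62.6 MW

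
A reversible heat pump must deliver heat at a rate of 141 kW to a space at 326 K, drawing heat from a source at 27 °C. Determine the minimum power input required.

T_C = 27 °C → 27 + 273.15 = 300.15 K.
COP_HP = T_H/(T_H − T_C) = 326.00/25.85 = 12.6112.
W = Q_H/COP_HP = 141/12.6112 = 11.2 kW.

Ẇ_in ≈ 11.2 kW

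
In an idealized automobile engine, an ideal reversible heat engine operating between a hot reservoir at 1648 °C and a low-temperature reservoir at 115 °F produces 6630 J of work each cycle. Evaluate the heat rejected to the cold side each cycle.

T_H = 1648 °C → 1648 + 273.15 = 1921.15 K.
T_C = 115 °F → (115 − 32) × 5/9 = 46.11 °C = 319.26 K.
η_rev = 1 − T_C/T_H = 1 − 319.26/1921.15 = 0.8338.
Since Q_C/Q_H = T_C/T_H and Q_H = W/η, Q_C = W·T_C/(T_H − T_C) = 6630 × 319.26/1601.89 = 1320 J.

Q_C ≈ 1320 J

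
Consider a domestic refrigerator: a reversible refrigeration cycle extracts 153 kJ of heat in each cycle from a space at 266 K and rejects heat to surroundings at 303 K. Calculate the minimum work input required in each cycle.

W_in ≈ 21.28 kJ

For a reversible refrigerator, COP_R = T_C/(T_H − T_C) = 266.00/37.00 = 7.1892.
W = Q_C/COP_R = 153/7.1892 = 21.28 kJ.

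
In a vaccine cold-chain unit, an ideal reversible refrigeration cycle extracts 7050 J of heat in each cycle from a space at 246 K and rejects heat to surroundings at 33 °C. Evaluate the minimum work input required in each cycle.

W_in ≈ 1720 J

T_H = 33 °C → 33 + 273.15 = 306.15 K.
Carnot COP: COP_R = T_C/(T_H − T_C) = 246.00/60.15 = 4.0898.
W = Q_C/COP_R = 7050/4.0898 = 1720 J.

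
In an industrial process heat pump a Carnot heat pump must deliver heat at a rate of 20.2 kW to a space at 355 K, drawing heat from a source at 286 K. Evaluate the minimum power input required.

Ẇ_in ≈ 3.926 kW

COP_HP = T_H/(T_H − T_C) = 355.00/69.00 = 5.1449.
W = Q_H/COP_HP = 20.2/5.1449 = 3.926 kW.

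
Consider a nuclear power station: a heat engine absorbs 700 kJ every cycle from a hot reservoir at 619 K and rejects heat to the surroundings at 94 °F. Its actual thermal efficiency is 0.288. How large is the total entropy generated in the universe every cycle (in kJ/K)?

ΔS_univ ≈ 0.4895 kJ/K

T_C = 94 °F → (94 − 32) × 5/9 = 34.44 °C = 307.59 K.
W = η·Q_H = 0.288 × 700 = 201.6 kJ, so Q_C = Q_H − W = 498.4 kJ.
Entropy balance on the reservoirs: −Q_H/T_H = -1.131 kJ/K, +Q_C/T_C = 1.620 kJ/K.
ΔS_univ = −Q_H/T_H + Q_C/T_C = 0.4895 kJ/K (> 0, since η = 0.288 < η_Carnot = 0.503).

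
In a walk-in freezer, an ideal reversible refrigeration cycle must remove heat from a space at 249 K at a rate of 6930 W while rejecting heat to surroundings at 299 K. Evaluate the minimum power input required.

Ẇ_in ≈ 1390 W

Carnot COP: COP_R = T_C/(T_H − T_C) = 249.00/50.00 = 4.9800.
W = Q_C/COP_R = 6930/4.9800 = 1390 W.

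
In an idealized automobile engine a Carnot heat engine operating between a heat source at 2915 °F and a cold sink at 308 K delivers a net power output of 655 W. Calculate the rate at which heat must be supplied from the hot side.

T_H = 2915 °F → (2915 − 32) × 5/9 = 1601.67 °C = 1874.82 K.
Since the cycle is reversible, η = 1 − T_C/T_H = 1 − 308.00/1874.82 = 0.8357.
Q_H = W/η = 655/0.8357 = 783.8 W.

Q̇_H ≈ 783.8 W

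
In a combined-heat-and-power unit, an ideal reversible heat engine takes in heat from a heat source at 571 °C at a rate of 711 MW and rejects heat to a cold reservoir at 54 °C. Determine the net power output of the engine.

T_H = 571 °C → 571 + 273.15 = 844.15 K.
T_C = 54 °C → 54 + 273.15 = 327.15 K.
Since the cycle is reversible, η = 1 − T_C/T_H = 1 − 327.15/844.15 = 0.6125.
W = η·Q_H = 0.6125 × 711 = 435.5 MW.

Ẇ ≈ 435.5 MW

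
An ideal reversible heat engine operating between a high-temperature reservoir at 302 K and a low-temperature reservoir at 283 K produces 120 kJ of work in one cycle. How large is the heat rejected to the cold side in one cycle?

Q_C ≈ 1787 kJ

The Carnot efficiency is η = 1 − T_C/T_H = 1 − 283.00/302.00 = 0.0629.
Since Q_C/Q_H = T_C/T_H and Q_H = W/η, Q_C = W·T_C/(T_H − T_C) = 120 × 283.00/19.00 = 1787 kJ.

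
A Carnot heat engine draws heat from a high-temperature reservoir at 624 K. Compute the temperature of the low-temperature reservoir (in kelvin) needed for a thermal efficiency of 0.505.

From η = 1 − T_C/T_H, T_C = T_H·(1 − η) = 624.00 × (1 − 0.505) = 308.9 K.

T_C ≈ 308.9 K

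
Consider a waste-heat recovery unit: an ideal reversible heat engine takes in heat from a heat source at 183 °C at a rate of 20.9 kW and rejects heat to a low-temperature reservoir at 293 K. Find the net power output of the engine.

T_H = 183 °C → 183 + 273.15 = 456.15 K.
Since the cycle is reversible, η = 1 − T_C/T_H = 1 − 293.00/456.15 = 0.3577.
W = η·Q_H = 0.3577 × 20.9 = 7.48 kW.

Ẇ ≈ 7.48 kW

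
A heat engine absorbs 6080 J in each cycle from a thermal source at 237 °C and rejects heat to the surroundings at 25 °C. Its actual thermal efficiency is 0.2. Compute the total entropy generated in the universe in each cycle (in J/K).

T_H = 237 °C → 237 + 273.15 = 510.15 K.
T_C = 25 °C → 25 + 273.15 = 298.15 K.
W = η·Q_H = 0.2 × 6080 = 1216 J, so Q_C = Q_H − W = 4864 J.
The hot reservoir loses entropy Q_H/T_H = 6080/510.15 = 11.92 J/K; the cold reservoir gains Q_C/T_C = 4864/298.15 = 16.31 J/K.
ΔS_univ = −Q_H/T_H + Q_C/T_C = 4.40 J/K (> 0, since η = 0.2 < η_Carnot = 0.416).

ΔS_univ ≈ 4.40 J/K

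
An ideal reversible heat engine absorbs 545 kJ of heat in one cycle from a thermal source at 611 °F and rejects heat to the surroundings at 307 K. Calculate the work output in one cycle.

T_H = 611 °F → (611 − 32) × 5/9 = 321.67 °C = 594.82 K.
The Carnot efficiency is η = 1 − T_C/T_H = 1 − 307.00/594.82 = 0.4839.
W = η·Q_H = 0.4839 × 545 = 264 kJ.

W ≈ 264 kJ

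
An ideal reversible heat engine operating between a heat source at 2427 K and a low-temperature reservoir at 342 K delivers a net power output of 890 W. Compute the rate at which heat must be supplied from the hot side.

Q̇_H ≈ 1040 W

η_rev = 1 − T_C/T_H = 1 − 342.00/2427.00 = 0.8591.
Q_H = W/η = 890/0.8591 = 1040 W.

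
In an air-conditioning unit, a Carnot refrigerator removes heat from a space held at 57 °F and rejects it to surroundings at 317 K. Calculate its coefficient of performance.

COP_R ≈ 9.58

T_C = 57 °F → (57 − 32) × 5/9 = 13.89 °C = 287.04 K.
COP_R = T_C/(T_H − T_C) = 287.04/(317.00 − 287.04) = 9.58.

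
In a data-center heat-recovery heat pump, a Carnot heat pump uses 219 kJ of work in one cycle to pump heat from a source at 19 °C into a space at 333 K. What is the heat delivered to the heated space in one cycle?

Q_H ≈ 1785 kJ

T_C = 19 °C → 19 + 273.15 = 292.15 K.
Reversible heating COP: COP_HP = T_H/(T_H − T_C) = 333.00/40.85 = 8.1518.
Q_H = COP_HP · W = 8.1518 × 219 = 1785 kJ.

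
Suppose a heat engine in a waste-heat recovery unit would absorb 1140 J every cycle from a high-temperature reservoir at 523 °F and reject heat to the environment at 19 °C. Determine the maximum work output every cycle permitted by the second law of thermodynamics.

W_max ≈ 530 J

T_H = 523 °F → (523 − 32) × 5/9 = 272.78 °C = 545.93 K.
T_C = 19 °C → 19 + 273.15 = 292.15 K.
The upper bound on efficiency is η_max = 1 − T_C/T_H = 1 − 292.15/545.93 = 0.4649.
W_max = η_max · Q_H = 0.4649 × 1140 = 530 J.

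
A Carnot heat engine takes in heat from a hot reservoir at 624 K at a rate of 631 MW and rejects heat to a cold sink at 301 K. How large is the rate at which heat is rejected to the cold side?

Carnot efficiency: η = 1 − T_C/T_H = 1 − 301.00/624.00 = 0.5176.
For a reversible cycle Q_C/Q_H = T_C/T_H, so Q_C = 631 × 301.00/624.00 = 304.4 MW.

Q̇_C ≈ 304.4 MW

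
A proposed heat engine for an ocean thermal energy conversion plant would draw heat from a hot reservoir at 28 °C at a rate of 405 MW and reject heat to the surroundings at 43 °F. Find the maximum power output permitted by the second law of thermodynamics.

T_H = 28 °C → 28 + 273.15 = 301.15 K.
T_C = 43 °F → (43 − 32) × 5/9 = 6.11 °C = 279.26 K.
The upper bound on efficiency is η_max = 1 − T_C/T_H = 1 − 279.26/301.15 = 0.0727.
W_max = η_max · Q_H = 0.0727 × 405 = 29.4 MW.

Ẇ_max ≈ 29.4 MW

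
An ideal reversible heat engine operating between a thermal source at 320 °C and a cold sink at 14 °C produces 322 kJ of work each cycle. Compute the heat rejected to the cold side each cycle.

Q_C ≈ 302 kJ

T_H = 320 °C → 320 + 273.15 = 593.15 K.
T_C = 14 °C → 14 + 273.15 = 287.15 K.
Carnot efficiency: η = 1 − T_C/T_H = 1 − 287.15/593.15 = 0.5159.
Since Q_C/Q_H = T_C/T_H and Q_H = W/η, Q_C = W·T_C/(T_H − T_C) = 322 × 287.15/306.00 = 302 kJ.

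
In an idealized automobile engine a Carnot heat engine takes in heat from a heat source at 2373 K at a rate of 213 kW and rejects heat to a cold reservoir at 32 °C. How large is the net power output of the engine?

T_C = 32 °C → 32 + 273.15 = 305.15 K.
For a reversible engine, η = 1 − T_C/T_H = 1 − 305.15/2373.00 = 0.8714.
W = η·Q_H = 0.8714 × 213 = 185.6 kW.

Ẇ ≈ 185.6 kW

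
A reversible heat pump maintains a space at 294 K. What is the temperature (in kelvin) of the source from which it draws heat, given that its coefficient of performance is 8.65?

T_C ≈ 260 K

COP_HP = T_H/(T_H − T_C) ⇒ T_C = T_H·(COP_HP − 1)/COP_HP = 294.00 × (8.65 − 1)/8.65 = 260 K.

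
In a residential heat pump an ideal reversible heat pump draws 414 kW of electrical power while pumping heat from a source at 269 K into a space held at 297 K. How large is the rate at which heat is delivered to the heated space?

Q̇_H ≈ 4391 kW

The Carnot heat-pump COP is COP_HP = T_H/(T_H − T_C) = 297.00/28.00 = 10.6071.
Q_H = COP_HP · W = 10.6071 × 414 = 4391 kW.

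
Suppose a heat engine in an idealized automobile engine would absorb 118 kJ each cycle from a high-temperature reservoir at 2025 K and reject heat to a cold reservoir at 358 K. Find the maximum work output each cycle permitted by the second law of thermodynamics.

By the Carnot theorem, η_max = 1 − T_C/T_H = 1 − 358.00/2025.00 = 0.8232.
W_max = η_max · Q_H = 0.8232 × 118 = 97.1 kJ.

W_max ≈ 97.1 kJ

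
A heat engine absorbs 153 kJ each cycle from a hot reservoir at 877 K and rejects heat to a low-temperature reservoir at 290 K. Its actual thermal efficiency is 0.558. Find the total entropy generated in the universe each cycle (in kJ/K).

ΔS_univ ≈ 0.0587 kJ/K

W = η·Q_H = 0.558 × 153 = 85.37 kJ, so Q_C = Q_H − W = 67.63 kJ.
Reservoir entropy changes: ΔS_H = −Q_H/T_H = −153/877.00 = -0.1745 kJ/K and ΔS_C = +Q_C/T_C = 67.63/290.00 = 0.2332 kJ/K.
ΔS_univ = −Q_H/T_H + Q_C/T_C = 0.0587 kJ/K (> 0, since η = 0.558 < η_Carnot = 0.669).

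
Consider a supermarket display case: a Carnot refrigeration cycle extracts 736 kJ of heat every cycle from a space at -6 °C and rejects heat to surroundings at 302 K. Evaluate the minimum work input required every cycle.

W_in ≈ 96.0 kJ

T_C = -6 °C → -6 + 273.15 = 267.15 K.
For a reversible refrigerator, COP_R = T_C/(T_H − T_C) = 267.15/34.85 = 7.6657.
W = Q_C/COP_R = 736/7.6657 = 96.0 kJ.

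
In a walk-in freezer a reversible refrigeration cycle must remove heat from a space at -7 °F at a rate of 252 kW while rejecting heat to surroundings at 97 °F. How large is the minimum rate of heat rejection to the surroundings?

T_H = 97 °F → (97 − 32) × 5/9 = 36.11 °C = 309.26 K.
T_C = -7 °F → (-7 − 32) × 5/9 = -21.67 °C = 251.48 K.
For a reversible cycle Q_H/Q_C = T_H/T_C, so Q_H = Q_C·T_H/T_C = 252 × 309.26/251.48 = 310 kW.

Q̇_H ≈ 310 kW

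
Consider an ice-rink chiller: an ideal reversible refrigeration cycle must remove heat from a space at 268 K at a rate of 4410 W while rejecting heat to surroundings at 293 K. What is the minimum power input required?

Ẇ_in ≈ 411 W

Carnot COP: COP_R = T_C/(T_H − T_C) = 268.00/25.00 = 10.7200.
W = Q_C/COP_R = 4410/10.7200 = 411 W.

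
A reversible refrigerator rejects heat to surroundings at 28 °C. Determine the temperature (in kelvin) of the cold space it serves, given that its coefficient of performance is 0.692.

T_C ≈ 123.2 K

T_H = 28 °C → 28 + 273.15 = 301.15 K.
COP_R = T_C/(T_H − T_C) ⇒ T_C = T_H·COP_R/(1 + COP_R) = 301.15 × 0.692/(1 + 0.692) = 123.2 K.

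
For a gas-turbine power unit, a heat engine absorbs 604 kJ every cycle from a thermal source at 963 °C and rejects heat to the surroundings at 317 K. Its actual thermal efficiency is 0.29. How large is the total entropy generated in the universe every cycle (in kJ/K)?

ΔS_univ ≈ 0.864 kJ/K

T_H = 963 °C → 963 + 273.15 = 1236.15 K.
W = η·Q_H = 0.29 × 604 = 175.2 kJ, so Q_C = Q_H − W = 428.8 kJ.
The hot reservoir loses entropy Q_H/T_H = 604/1236.15 = 0.4886 kJ/K; the cold reservoir gains Q_C/T_C = 428.8/317.00 = 1.353 kJ/K.
ΔS_univ = −Q_H/T_H + Q_C/T_C = 0.864 kJ/K (> 0, since η = 0.29 < η_Carnot = 0.744).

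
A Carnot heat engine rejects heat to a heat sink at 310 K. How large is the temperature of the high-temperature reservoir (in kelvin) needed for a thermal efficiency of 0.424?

From η = 1 − T_C/T_H, solving for T_H gives T_H = T_C/(1 − η) = 310.00/(1 − 0.424) = 538 K.

T_H ≈ 538 K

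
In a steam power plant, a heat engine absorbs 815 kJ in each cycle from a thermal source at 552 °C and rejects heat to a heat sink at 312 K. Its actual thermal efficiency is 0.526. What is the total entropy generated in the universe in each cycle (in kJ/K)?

T_H = 552 °C → 552 + 273.15 = 825.15 K.
W = η·Q_H = 0.526 × 815 = 428.7 kJ, so Q_C = Q_H − W = 386.3 kJ.
Reservoir entropy changes: ΔS_H = −Q_H/T_H = −815/825.15 = -0.9877 kJ/K and ΔS_C = +Q_C/T_C = 386.3/312.00 = 1.238 kJ/K.
ΔS_univ = −Q_H/T_H + Q_C/T_C = 0.2505 kJ/K (> 0, since η = 0.526 < η_Carnot = 0.622).

ΔS_univ ≈ 0.2505 kJ/K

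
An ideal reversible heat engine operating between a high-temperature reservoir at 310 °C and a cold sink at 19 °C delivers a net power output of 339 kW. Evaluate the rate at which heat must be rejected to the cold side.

T_H = 310 °C → 310 + 273.15 = 583.15 K.
T_C = 19 °C → 19 + 273.15 = 292.15 K.
Carnot efficiency: η = 1 − T_C/T_H = 1 − 292.15/583.15 = 0.4990.
Since Q_C/Q_H = T_C/T_H and Q_H = W/η, Q_C = W·T_C/(T_H − T_C) = 339 × 292.15/291.00 = 340 kW.

Q̇_C ≈ 340 kW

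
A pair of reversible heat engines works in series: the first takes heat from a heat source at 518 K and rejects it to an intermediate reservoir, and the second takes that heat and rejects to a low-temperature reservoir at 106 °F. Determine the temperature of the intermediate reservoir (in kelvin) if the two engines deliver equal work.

T_C = 106 °F → (106 − 32) × 5/9 = 41.11 °C = 314.26 K.
For reversible stages Q_m = Q_H·(T_m/T_H). Setting W₁ = Q_H(1 − T_m/T_H) equal to W₂ = Q_m(1 − T_C/T_m) = Q_H·(T_m − T_C)/T_H gives T_H − T_m = T_m − T_C, so T_m = (T_H + T_C)/2 = (518.00 + 314.26)/2 = 416 K.

T_m ≈ 416 K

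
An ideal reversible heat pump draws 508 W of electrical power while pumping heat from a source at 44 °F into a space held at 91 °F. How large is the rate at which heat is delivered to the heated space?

T_H = 91 °F → (91 − 32) × 5/9 = 32.78 °C = 305.93 K.
T_C = 44 °F → (44 − 32) × 5/9 = 6.67 °C = 279.82 K.
For a reversible heat pump, COP_HP = T_H/(T_H − T_C) = 305.93/26.11 = 11.7164.
Q_H = COP_HP · W = 11.7164 × 508 = 5950 W.

Q̇_H ≈ 5950 W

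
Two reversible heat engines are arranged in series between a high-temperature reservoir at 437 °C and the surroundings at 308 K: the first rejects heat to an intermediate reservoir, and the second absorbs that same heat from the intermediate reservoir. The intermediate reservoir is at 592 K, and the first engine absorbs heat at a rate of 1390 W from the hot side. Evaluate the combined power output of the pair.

T_H = 437 °C → 437 + 273.15 = 710.15 K.
Two reversible stages in series are equivalent to a single Carnot engine between T_H and T_C, so η_total = 1 − T_C/T_H = 1 − 308.00/710.15 = 0.5663.
W_total = η_total · Q_H = 0.5663 × 1390 = 787 W.

Ẇ_total ≈ 787 W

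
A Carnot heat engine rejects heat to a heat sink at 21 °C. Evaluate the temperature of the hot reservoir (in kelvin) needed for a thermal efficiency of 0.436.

T_H ≈ 522 K

T_C = 21 °C → 21 + 273.15 = 294.15 K.
From η = 1 − T_C/T_H, solving for T_H gives T_H = T_C/(1 − η) = 294.15/(1 − 0.436) = 522 K.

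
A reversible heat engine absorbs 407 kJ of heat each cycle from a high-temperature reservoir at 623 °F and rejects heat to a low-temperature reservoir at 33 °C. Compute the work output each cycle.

T_H = 623 °F → (623 − 32) × 5/9 = 328.33 °C = 601.48 K.
T_C = 33 °C → 33 + 273.15 = 306.15 K.
The Carnot efficiency is η = 1 − T_C/T_H = 1 − 306.15/601.48 = 0.4910.
W = η·Q_H = 0.4910 × 407 = 200 kJ.

W ≈ 200 kJ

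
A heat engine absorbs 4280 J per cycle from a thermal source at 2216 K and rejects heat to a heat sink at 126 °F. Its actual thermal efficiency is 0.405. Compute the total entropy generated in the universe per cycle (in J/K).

T_C = 126 °F → (126 − 32) × 5/9 = 52.22 °C = 325.37 K.
W = η·Q_H = 0.405 × 4280 = 1733 J, so Q_C = Q_H − W = 2547 J.
The hot reservoir loses entropy Q_H/T_H = 4280/2216.00 = 1.931 J/K; the cold reservoir gains Q_C/T_C = 2547/325.37 = 7.827 J/K.
ΔS_univ = −Q_H/T_H + Q_C/T_C = 5.895 J/K (> 0, since η = 0.405 < η_Carnot = 0.853).

ΔS_univ ≈ 5.895 J/K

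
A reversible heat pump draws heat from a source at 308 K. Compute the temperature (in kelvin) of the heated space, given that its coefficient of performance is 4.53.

COP_HP = T_H/(T_H − T_C) ⇒ T_H = T_C·COP_HP/(COP_HP − 1) = 308.00 × 4.53/(4.53 − 1) = 395 K.

T_H ≈ 395 K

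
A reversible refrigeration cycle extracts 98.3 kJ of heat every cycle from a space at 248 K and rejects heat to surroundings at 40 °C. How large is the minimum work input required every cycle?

T_H = 40 °C → 40 + 273.15 = 313.15 K.
For a reversible refrigerator, COP_R = T_C/(T_H − T_C) = 248.00/65.15 = 3.8066.
W = Q_C/COP_R = 98.3/3.8066 = 25.8 kJ.

W_in ≈ 25.8 kJ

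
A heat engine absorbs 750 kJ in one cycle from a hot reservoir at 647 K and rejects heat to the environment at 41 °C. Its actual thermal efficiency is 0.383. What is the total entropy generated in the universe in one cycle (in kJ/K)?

T_C = 41 °C → 41 + 273.15 = 314.15 K.
W = η·Q_H = 0.383 × 750 = 287.2 kJ, so Q_C = Q_H − W = 462.8 kJ.
The hot reservoir loses entropy Q_H/T_H = 750/647.00 = 1.159 kJ/K; the cold reservoir gains Q_C/T_C = 462.8/314.15 = 1.473 kJ/K.
ΔS_univ = −Q_H/T_H + Q_C/T_C = 0.3138 kJ/K (> 0, since η = 0.383 < η_Carnot = 0.514).

ΔS_univ ≈ 0.3138 kJ/K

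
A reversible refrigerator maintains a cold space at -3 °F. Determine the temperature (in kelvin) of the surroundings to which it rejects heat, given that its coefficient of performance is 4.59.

T_H ≈ 309 K

T_C = -3 °F → (-3 − 32) × 5/9 = -19.44 °C = 253.71 K.
COP_R = T_C/(T_H − T_C) ⇒ T_H = T_C·(1 + 1/COP_R) = 253.71 × (1 + 1/4.59) = 309 K.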